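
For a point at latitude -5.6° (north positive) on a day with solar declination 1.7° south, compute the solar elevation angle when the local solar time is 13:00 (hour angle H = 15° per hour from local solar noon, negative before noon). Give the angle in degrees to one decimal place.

74.5°

Hour angle H = 15° × (13 − 12) = 15.00°.
With φ = -5.6°, δ = -1.7°, H = 15.00°: sin φ sin δ = 0.0029, cos φ cos δ cos H = 0.9609, so cos θ_z = 0.9638.
θ_z = arccos(0.9638) = 15.46°, so the elevation is 90° − 15.46° = 74.54°.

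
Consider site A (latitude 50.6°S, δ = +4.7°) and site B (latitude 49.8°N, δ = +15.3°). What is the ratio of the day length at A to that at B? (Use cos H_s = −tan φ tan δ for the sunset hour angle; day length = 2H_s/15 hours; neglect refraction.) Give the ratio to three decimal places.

0.774

A: H_s = arccos(−tan -50.6° · tan 4.7°) = 84.26°, so 2H_s/15 = 11.2347 h.
B: H_s = arccos(−tan 49.8° · tan 15.3°) = 108.89°, so 2H_s/15 = 14.5187 h.
Ratio A/B = 11.2347 / 14.5187 = 0.7738.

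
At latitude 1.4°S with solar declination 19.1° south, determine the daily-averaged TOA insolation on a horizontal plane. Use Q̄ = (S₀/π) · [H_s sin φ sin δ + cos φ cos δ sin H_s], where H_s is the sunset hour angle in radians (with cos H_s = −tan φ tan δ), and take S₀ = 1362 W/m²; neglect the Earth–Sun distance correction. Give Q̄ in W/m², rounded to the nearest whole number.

cos H_s = −tan(-1.4°) · tan(-19.1°) = -0.0085, so H_s = arccos(-0.0085) = 90.49°. In radians, H_s = 1.5793.
H_s sin φ sin δ = 1.5793 × -0.0244 × -0.3272 = 0.0126.
cos φ cos δ sin H_s = 0.9997 × 0.9449 × 1.0000 = 0.9446.
Q̄ = (1362/π) × (0.0126 + 0.9446) = 433.54 × 0.9572 = 414.98 W/m².

415 W/m²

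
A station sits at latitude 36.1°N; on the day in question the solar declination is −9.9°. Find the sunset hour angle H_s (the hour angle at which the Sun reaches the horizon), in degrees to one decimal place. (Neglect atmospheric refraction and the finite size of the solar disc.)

The sunset hour angle satisfies cos H_s = −tan φ tan δ = 0.1273, giving H_s = 82.69°.

82.7°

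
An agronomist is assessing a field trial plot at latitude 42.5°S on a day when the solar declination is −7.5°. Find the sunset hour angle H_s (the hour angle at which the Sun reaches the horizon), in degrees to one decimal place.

−tan φ tan δ = −(-0.9163)(-0.1317) = -0.1207; H_s = arccos(-0.1207) = 96.93°.

96.9°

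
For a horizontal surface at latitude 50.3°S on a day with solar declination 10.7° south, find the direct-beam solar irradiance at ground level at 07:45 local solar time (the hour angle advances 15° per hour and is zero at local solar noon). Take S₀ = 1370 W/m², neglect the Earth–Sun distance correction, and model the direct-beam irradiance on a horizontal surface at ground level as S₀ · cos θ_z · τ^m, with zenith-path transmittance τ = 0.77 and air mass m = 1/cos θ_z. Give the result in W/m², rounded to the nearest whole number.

309 W/m²

Hour angle H = 15° × (7.75 − 12) = -63.75°.
With φ = -50.3°, δ = -10.7°, H = -63.75°: sin φ sin δ = 0.1429, cos φ cos δ cos H = 0.2776, so cos θ_z = 0.4205.
Air mass m = 1/cos θ_z = 1/0.4205 = 2.378; τ^m = 0.77^2.378 = 0.5371.
Surface direct beam = 1370 × 0.4205 × 0.5371 = 309.42 W/m².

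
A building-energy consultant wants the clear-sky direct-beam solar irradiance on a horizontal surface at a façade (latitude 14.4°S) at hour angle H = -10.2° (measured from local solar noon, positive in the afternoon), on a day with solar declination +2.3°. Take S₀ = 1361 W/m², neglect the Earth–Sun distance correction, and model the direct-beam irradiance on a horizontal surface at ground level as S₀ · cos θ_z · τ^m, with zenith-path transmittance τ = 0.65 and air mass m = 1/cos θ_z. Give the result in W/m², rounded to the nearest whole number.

812 W/m²

cos θ_z = sin(-14.4°) sin(2.3°) + cos(-14.4°) cos(2.3°) cos(-10.20°) = -0.0100 + 0.9525 = 0.9425.
Air mass m = 1/cos θ_z = 1/0.9425 = 1.061; τ^m = 0.65^1.061 = 0.6331.
Surface direct beam = 1361 × 0.9425 × 0.6331 = 812.10 W/m².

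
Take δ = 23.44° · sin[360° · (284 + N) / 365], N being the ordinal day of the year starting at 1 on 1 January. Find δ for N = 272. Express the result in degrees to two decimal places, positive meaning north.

360 × (284 + 272) / 365 = 548.384°; sin(548.384°) = -0.1458.
δ = 23.44 × -0.1458 = -3.418° ≈ -3.42°.

-3.42°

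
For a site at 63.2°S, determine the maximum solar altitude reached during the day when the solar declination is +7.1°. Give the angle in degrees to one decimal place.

At local solar noon the hour angle is zero, so the elevation is 90° − |φ − δ| = 90° − |-63.2° − (7.1°)| = 90° − 70.3° = 19.7°.

19.7°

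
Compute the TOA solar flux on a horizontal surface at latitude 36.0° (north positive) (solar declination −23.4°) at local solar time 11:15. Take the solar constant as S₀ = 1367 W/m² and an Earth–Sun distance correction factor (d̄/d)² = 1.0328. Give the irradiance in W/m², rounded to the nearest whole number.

699 W/m²

Hour angle H = 15° × (11.25 − 12) = -11.25°.
cos θ_z = sin φ sin δ + cos φ cos δ cos H = (0.5878)(-0.3971) + (0.8090)(0.9178)(0.9808) = 0.4948.
Top-of-atmosphere irradiance = S₀ (d̄/d)² cos θ_z = 1367 × 1.0328 × 0.4948 = 698.58 W/m².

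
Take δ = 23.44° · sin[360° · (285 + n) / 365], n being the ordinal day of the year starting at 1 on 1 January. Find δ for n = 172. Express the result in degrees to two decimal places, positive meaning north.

360 × (285 + 172) / 365 = 450.740°; sin(450.740°) = 0.9999.
δ = 23.44 × 0.9999 = 23.438° ≈ +23.44°.

+23.44°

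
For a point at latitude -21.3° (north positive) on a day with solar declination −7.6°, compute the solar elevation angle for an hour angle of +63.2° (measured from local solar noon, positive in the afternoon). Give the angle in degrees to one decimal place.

27.7°

With φ = -21.3°, δ = -7.6°, H = 63.20°: sin φ sin δ = 0.0480, cos φ cos δ cos H = 0.4164, so cos θ_z = 0.4644.
θ_z = arccos(0.4644) = 62.33°, so the elevation is 90° − 62.33° = 27.67°.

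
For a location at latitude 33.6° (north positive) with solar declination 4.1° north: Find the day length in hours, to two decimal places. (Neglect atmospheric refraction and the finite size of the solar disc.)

cos H_s = −tan(33.6°) · tan(4.1°) = -0.0476, so H_s = arccos(-0.0476) = 92.73°.
Day length = 2 H_s / 15° h⁻¹ = 185.46° / 15 = 12.364 h.

12.36 hours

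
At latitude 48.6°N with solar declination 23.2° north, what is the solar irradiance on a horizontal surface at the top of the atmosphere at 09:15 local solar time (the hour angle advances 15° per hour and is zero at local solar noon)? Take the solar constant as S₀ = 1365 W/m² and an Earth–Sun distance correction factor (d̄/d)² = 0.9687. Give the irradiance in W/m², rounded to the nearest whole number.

995 W/m²

Hour angle H = 15° × (9.25 − 12) = -41.25°.
With φ = 48.6°, δ = 23.2°, H = -41.25°: sin φ sin δ = 0.2955, cos φ cos δ cos H = 0.4570, so cos θ_z = 0.7525.
Top-of-atmosphere irradiance = S₀ (d̄/d)² cos θ_z = 1365 × 0.9687 × 0.7525 = 995.01 W/m².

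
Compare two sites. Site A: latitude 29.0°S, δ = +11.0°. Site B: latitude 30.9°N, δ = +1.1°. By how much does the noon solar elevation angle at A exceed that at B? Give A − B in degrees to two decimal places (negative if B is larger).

-10.20°

A: 90° − |-29.0 − (11.0)| = 50.00°.
B: 90° − |30.9 − (1.1)| = 60.20°.
A − B = 50.00 − 60.20 = -10.20°.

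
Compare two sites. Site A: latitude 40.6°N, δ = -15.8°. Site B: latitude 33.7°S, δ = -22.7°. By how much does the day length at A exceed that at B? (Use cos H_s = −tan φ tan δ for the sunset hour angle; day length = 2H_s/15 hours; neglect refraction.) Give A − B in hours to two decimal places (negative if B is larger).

-4.03 h

A: H_s = arccos(−tan 40.6° · tan -15.8°) = 75.96°, so 2H_s/15 = 10.1280 h.
B: H_s = arccos(−tan -33.7° · tan -22.7°) = 106.20°, so 2H_s/15 = 14.1600 h.
A − B = 10.1280 − 14.1600 = -4.0320 h.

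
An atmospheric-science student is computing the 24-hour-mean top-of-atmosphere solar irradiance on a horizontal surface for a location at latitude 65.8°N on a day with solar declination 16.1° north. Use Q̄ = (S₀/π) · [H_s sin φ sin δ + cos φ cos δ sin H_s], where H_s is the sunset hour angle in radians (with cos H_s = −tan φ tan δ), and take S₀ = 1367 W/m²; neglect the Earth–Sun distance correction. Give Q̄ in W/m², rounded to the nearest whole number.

381 W/m²

The sunset hour angle satisfies cos H_s = −tan φ tan δ = -0.6422, giving H_s = 129.96°. In radians, H_s = 2.2682.
H_s sin φ sin δ = 2.2682 × 0.9121 × 0.2773 = 0.5737.
cos φ cos δ sin H_s = 0.4099 × 0.9608 × 0.7665 = 0.3019.
Q̄ = (1367/π) × (0.5737 + 0.3019) = 435.13 × 0.8756 = 381.00 W/m².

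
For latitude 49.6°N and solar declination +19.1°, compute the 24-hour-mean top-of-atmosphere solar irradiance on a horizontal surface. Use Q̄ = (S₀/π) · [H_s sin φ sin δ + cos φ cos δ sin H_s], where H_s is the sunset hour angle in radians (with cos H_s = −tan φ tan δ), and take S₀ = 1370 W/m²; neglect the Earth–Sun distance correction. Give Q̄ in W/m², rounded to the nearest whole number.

460 W/m²

−tan φ tan δ = −(1.1750)(0.3463) = -0.4069; H_s = arccos(-0.4069) = 114.01°. In radians, H_s = 1.9898.
H_s sin φ sin δ = 1.9898 × 0.7615 × 0.3272 = 0.4958.
cos φ cos δ sin H_s = 0.6481 × 0.9449 × 0.9135 = 0.5594.
Q̄ = (1370/π) × (0.4958 + 0.5594) = 436.08 × 1.0552 = 460.15 W/m².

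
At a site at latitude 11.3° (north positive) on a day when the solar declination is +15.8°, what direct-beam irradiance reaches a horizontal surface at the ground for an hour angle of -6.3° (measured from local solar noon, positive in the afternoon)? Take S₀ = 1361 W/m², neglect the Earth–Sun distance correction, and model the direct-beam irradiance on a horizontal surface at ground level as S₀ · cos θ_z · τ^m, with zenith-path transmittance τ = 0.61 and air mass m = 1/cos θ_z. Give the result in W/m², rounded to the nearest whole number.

cos θ_z = sin φ sin δ + cos φ cos δ cos H = (0.1959)(0.2723) + (0.9806)(0.9622)(0.9940) = 0.9912.
Air mass m = 1/cos θ_z = 1/0.9912 = 1.009; τ^m = 0.61^1.009 = 0.6073.
Surface direct beam = 1361 × 0.9912 × 0.6073 = 819.26 W/m².

819 W/m²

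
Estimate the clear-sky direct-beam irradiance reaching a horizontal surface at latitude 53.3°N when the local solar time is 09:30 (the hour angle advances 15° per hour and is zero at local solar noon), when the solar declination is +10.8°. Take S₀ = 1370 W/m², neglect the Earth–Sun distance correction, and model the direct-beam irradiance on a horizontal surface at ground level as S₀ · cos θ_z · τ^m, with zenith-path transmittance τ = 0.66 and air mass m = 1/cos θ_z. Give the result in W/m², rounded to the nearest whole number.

430 W/m²

Hour angle H = 15° × (9.5 − 12) = -37.50°.
With φ = 53.3°, δ = 10.8°, H = -37.50°: sin φ sin δ = 0.1502, cos φ cos δ cos H = 0.4657, so cos θ_z = 0.6159.
Air mass m = 1/cos θ_z = 1/0.6159 = 1.624; τ^m = 0.66^1.624 = 0.5093.
Surface direct beam = 1370 × 0.6159 × 0.5093 = 429.74 W/m².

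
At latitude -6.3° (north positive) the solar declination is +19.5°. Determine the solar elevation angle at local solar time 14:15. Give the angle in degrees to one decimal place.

Hour angle H = 15° × (14.25 − 12) = 33.75°.
With φ = -6.3°, δ = 19.5°, H = 33.75°: sin φ sin δ = -0.0366, cos φ cos δ cos H = 0.7790, so cos θ_z = 0.7424.
θ_z = arccos(0.7424) = 42.06°, so the elevation is 90° − 42.06° = 47.94°.

47.9°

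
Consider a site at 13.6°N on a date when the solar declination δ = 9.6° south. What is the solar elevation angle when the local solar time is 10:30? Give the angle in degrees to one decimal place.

Hour angle H = 15° × (10.5 − 12) = -22.50°.
cos θ_z = sin φ sin δ + cos φ cos δ cos H = (0.2351)(-0.1668) + (0.9720)(0.9860)(0.9239) = 0.8462.
θ_z = arccos(0.8462) = 32.20°, so the elevation is 90° − 32.20° = 57.80°.

57.8°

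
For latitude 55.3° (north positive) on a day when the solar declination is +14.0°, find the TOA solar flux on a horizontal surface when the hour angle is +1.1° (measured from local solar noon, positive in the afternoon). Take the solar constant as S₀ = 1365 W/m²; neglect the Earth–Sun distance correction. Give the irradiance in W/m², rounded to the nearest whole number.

cos θ_z = sin φ sin δ + cos φ cos δ cos H = (0.8221)(0.2419) + (0.5693)(0.9703)(0.9998) = 0.7511.
Top-of-atmosphere irradiance = S₀ cos θ_z = 1365 × 0.7511 = 1025.25 W/m².

1025 W/m²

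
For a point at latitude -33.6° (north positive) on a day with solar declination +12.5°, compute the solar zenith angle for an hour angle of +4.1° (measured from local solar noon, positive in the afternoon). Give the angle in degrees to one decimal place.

46.3°

cos θ_z = sin φ sin δ + cos φ cos δ cos H = (-0.5534)(0.2164) + (0.8329)(0.9763)(0.9974) = 0.6913.
θ_z = arccos(0.6913) = 46.27°.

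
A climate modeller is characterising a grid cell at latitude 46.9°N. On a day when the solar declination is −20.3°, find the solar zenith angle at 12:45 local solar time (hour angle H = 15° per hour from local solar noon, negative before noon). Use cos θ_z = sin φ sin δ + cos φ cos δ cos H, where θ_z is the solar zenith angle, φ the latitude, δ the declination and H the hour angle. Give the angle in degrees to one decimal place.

68.0°

Hour angle H = 15° × (12.75 − 12) = 11.25°.
cos θ_z = sin(46.9°) sin(-20.3°) + cos(46.9°) cos(-20.3°) cos(11.25°) = -0.2533 + 0.6285 = 0.3752.
θ_z = arccos(0.3752) = 67.96°.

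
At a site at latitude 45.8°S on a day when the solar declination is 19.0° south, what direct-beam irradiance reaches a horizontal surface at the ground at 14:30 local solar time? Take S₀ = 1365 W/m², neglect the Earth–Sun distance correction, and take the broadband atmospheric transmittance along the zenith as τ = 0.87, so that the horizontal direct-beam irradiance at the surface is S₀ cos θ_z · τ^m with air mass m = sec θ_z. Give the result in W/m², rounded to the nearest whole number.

Hour angle H = 15° × (14.5 − 12) = 37.50°.
cos θ_z = sin(-45.8°) sin(-19.0°) + cos(-45.8°) cos(-19.0°) cos(37.50°) = 0.2334 + 0.5230 = 0.7564.
Air mass m = 1/cos θ_z = 1/0.7564 = 1.322; τ^m = 0.87^1.322 = 0.8318.
Surface direct beam = 1365 × 0.7564 × 0.8318 = 858.82 W/m².

859 W/m²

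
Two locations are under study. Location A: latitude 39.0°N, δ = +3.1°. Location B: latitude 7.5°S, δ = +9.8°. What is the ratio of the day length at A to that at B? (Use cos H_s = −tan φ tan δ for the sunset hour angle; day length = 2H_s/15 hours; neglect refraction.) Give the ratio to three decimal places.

A: H_s = arccos(−tan 39.0° · tan 3.1°) = 92.51°, so 2H_s/15 = 12.3347 h.
B: H_s = arccos(−tan -7.5° · tan 9.8°) = 88.70°, so 2H_s/15 = 11.8267 h.
Ratio A/B = 12.3347 / 11.8267 = 1.0430.

1.043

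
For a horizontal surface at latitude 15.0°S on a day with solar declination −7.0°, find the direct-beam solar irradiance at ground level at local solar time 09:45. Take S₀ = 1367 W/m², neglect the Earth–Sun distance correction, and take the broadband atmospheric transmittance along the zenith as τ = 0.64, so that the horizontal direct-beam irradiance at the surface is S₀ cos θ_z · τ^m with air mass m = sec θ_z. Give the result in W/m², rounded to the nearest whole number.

661 W/m²

Hour angle H = 15° × (9.75 − 12) = -33.75°.
cos θ_z = sin φ sin δ + cos φ cos δ cos H = (-0.2588)(-0.1219) + (0.9659)(0.9925)(0.8315) = 0.8287.
Air mass m = 1/cos θ_z = 1/0.8287 = 1.207; τ^m = 0.64^1.207 = 0.5835.
Surface direct beam = 1367 × 0.8287 × 0.5835 = 661.01 W/m².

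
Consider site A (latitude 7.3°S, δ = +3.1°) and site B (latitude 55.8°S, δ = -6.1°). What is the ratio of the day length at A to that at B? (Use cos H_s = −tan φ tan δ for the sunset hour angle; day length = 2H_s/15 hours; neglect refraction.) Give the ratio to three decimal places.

0.905

A: H_s = arccos(−tan -7.3° · tan 3.1°) = 89.60°, so 2H_s/15 = 11.9467 h.
B: H_s = arccos(−tan -55.8° · tan -6.1°) = 99.05°, so 2H_s/15 = 13.2067 h.
Ratio A/B = 11.9467 / 13.2067 = 0.9046.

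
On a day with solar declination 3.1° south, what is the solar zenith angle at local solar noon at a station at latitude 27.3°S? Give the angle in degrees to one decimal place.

At local solar noon the hour angle is zero, so the zenith angle is |φ − δ| = |-27.3° − (-3.1°)| = 24.2°.

24.2°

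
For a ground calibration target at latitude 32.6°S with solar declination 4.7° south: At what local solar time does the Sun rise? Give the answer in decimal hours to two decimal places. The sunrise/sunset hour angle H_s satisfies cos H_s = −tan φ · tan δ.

5.80 h

−tan φ tan δ = −(-0.6395)(-0.0822) = -0.0526; H_s = arccos(-0.0526) = 93.02°.
Sunrise is at 12 − H_s/15 = 12 − 6.201 = 5.799 h local solar time.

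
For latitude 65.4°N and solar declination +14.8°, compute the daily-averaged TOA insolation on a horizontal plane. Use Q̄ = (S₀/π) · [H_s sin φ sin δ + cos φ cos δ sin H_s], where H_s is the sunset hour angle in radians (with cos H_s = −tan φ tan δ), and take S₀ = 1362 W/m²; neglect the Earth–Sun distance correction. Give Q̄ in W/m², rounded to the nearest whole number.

363 W/m²

cos H_s = −tan(65.4°) · tan(14.8°) = -0.5771, so H_s = arccos(-0.5771) = 125.25°. In radians, H_s = 2.1860.
H_s sin φ sin δ = 2.1860 × 0.9092 × 0.2554 = 0.5076.
cos φ cos δ sin H_s = 0.4163 × 0.9668 × 0.8167 = 0.3287.
Q̄ = (1362/π) × (0.5076 + 0.3287) = 433.54 × 0.8363 = 362.57 W/m².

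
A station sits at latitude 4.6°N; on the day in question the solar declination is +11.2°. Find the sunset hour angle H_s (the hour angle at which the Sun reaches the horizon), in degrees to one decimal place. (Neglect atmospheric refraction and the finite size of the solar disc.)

cos H_s = −tan(4.6°) · tan(11.2°) = -0.0159, so H_s = arccos(-0.0159) = 90.91°.

90.9°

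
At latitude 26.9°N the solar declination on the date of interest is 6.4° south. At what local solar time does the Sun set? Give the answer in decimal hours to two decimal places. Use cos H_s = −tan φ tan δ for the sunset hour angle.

17.78 h

cos H_s = −tan(26.9°) · tan(-6.4°) = 0.0569, so H_s = arccos(0.0569) = 86.74°.
Sunset is at 12 + H_s/15 = 12 + 5.783 = 17.783 h local solar time.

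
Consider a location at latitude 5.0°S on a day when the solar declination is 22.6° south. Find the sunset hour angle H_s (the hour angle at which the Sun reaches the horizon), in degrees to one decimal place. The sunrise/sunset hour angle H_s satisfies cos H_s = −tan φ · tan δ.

−tan φ tan δ = −(-0.0875)(-0.4163) = -0.0364; H_s = arccos(-0.0364) = 92.09°.

92.1°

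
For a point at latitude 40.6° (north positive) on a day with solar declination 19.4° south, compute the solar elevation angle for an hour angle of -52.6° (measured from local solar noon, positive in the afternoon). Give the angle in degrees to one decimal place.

cos θ_z = sin(40.6°) sin(-19.4°) + cos(40.6°) cos(-19.4°) cos(-52.60°) = -0.2162 + 0.4350 = 0.2188.
θ_z = arccos(0.2188) = 77.36°, so the elevation is 90° − 77.36° = 12.64°.

12.6°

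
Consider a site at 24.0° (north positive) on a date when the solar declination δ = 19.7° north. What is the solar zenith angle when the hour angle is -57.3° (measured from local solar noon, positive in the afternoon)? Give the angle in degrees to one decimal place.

cos θ_z = sin(24.0°) sin(19.7°) + cos(24.0°) cos(19.7°) cos(-57.30°) = 0.1371 + 0.4646 = 0.6017.
θ_z = arccos(0.6017) = 53.01°.

53.0°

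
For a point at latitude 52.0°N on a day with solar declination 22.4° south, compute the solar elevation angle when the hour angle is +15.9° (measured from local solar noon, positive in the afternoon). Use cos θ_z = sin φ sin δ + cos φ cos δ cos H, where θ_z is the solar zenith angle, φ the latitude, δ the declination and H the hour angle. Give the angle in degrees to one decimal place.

14.3°

cos θ_z = sin φ sin δ + cos φ cos δ cos H = (0.7880)(-0.3811) + (0.6157)(0.9245)(0.9617) = 0.2471.
θ_z = arccos(0.2471) = 75.69°, so the elevation is 90° − 75.69° = 14.31°.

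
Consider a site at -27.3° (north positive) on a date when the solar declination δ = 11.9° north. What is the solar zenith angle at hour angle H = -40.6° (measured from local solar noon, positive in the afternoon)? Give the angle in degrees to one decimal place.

55.6°

With φ = -27.3°, δ = 11.9°, H = -40.60°: sin φ sin δ = -0.0946, cos φ cos δ cos H = 0.6602, so cos θ_z = 0.5656.
θ_z = arccos(0.5656) = 55.56°.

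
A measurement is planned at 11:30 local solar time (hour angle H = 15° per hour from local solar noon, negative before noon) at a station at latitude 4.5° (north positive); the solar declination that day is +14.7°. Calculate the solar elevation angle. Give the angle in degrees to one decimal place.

77.4°

Hour angle H = 15° × (11.5 − 12) = -7.50°.
cos θ_z = sin φ sin δ + cos φ cos δ cos H = (0.0785)(0.2538) + (0.9969)(0.9673)(0.9914) = 0.9759.
θ_z = arccos(0.9759) = 12.60°, so the elevation is 90° − 12.60° = 77.40°.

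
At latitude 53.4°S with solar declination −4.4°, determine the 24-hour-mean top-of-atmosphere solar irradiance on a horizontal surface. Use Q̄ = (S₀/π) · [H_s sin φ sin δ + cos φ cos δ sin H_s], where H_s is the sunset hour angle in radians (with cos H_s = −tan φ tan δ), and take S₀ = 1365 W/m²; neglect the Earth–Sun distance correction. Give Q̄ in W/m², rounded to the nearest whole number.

302 W/m²

The sunset hour angle satisfies cos H_s = −tan φ tan δ = -0.1036, giving H_s = 95.95°. In radians, H_s = 1.6746.
H_s sin φ sin δ = 1.6746 × -0.8028 × -0.0767 = 0.1031.
cos φ cos δ sin H_s = 0.5962 × 0.9971 × 0.9946 = 0.5913.
Q̄ = (1365/π) × (0.1031 + 0.5913) = 434.49 × 0.6944 = 301.71 W/m².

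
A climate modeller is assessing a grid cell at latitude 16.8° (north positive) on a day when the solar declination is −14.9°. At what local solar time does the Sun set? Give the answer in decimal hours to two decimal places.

cos H_s = −tan(16.8°) · tan(-14.9°) = 0.0803, so H_s = arccos(0.0803) = 85.39°.
Sunset is at 12 + H_s/15 = 12 + 5.693 = 17.693 h local solar time.

17.69 h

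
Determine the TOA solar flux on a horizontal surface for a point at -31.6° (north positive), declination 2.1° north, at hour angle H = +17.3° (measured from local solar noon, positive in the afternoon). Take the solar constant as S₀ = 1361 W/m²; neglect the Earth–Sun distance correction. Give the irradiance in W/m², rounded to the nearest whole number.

1080 W/m²

cos θ_z = sin(-31.6°) sin(2.1°) + cos(-31.6°) cos(2.1°) cos(17.30°) = -0.0192 + 0.8126 = 0.7934.
Top-of-atmosphere irradiance = S₀ cos θ_z = 1361 × 0.7934 = 1079.82 W/m².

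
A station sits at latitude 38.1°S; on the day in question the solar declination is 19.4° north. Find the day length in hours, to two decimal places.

cos H_s = −tan(-38.1°) · tan(19.4°) = 0.2761, so H_s = arccos(0.2761) = 73.97°.
Day length = 2 H_s / 15° h⁻¹ = 147.94° / 15 = 9.863 h.

9.86 hours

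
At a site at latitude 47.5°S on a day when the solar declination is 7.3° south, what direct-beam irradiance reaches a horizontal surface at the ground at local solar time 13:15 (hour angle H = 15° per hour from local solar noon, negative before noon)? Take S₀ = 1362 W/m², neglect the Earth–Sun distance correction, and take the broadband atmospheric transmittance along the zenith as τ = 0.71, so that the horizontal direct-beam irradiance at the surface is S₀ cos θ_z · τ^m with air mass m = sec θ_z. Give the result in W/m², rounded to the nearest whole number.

Hour angle H = 15° × (13.25 − 12) = 18.75°.
With φ = -47.5°, δ = -7.3°, H = 18.75°: sin φ sin δ = 0.0937, cos φ cos δ cos H = 0.6346, so cos θ_z = 0.7283.
Air mass m = 1/cos θ_z = 1/0.7283 = 1.373; τ^m = 0.71^1.373 = 0.6249.
Surface direct beam = 1362 × 0.7283 × 0.6249 = 619.87 W/m².

620 W/m²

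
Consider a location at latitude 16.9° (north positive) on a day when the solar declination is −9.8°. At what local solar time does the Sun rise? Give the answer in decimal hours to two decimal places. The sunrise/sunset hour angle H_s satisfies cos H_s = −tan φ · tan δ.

6.20 h

The sunset hour angle satisfies cos H_s = −tan φ tan δ = 0.0525, giving H_s = 86.99°.
Sunrise is at 12 − H_s/15 = 12 − 5.799 = 6.201 h local solar time.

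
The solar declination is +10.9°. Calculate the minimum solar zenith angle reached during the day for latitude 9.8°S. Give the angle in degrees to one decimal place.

20.7°

At local solar noon the hour angle is zero, so the zenith angle is |φ − δ| = |-9.8° − (10.9°)| = 20.7°.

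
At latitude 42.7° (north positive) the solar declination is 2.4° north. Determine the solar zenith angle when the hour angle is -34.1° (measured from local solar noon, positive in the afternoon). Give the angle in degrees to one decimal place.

50.5°

With φ = 42.7°, δ = 2.4°, H = -34.10°: sin φ sin δ = 0.0284, cos φ cos δ cos H = 0.6080, so cos θ_z = 0.6364.
θ_z = arccos(0.6364) = 50.48°.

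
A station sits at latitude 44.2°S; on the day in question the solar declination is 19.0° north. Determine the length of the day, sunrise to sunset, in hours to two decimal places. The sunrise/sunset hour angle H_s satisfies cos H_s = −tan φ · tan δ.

9.39 hours

−tan φ tan δ = −(-0.9725)(0.3443) = 0.3348; H_s = arccos(0.3348) = 70.44°.
Day length = 2 H_s / 15° h⁻¹ = 140.88° / 15 = 9.392 h.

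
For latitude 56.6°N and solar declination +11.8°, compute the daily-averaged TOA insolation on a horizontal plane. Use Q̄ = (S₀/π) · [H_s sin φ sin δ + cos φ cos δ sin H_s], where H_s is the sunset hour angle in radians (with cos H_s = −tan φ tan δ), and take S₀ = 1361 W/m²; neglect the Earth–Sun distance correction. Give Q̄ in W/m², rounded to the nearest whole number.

361 W/m²

The sunset hour angle satisfies cos H_s = −tan φ tan δ = -0.3168, giving H_s = 108.47°. In radians, H_s = 1.8932.
H_s sin φ sin δ = 1.8932 × 0.8348 × 0.2045 = 0.3232.
cos φ cos δ sin H_s = 0.5505 × 0.9789 × 0.9485 = 0.5111.
Q̄ = (1361/π) × (0.3232 + 0.5111) = 433.22 × 0.8343 = 361.44 W/m².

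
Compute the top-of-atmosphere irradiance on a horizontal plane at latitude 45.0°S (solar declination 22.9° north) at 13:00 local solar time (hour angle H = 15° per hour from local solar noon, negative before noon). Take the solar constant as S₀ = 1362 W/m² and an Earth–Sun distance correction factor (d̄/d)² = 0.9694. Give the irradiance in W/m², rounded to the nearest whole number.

467 W/m²

Hour angle H = 15° × (13 − 12) = 15.00°.
With φ = -45.0°, δ = 22.9°, H = 15.00°: sin φ sin δ = -0.2752, cos φ cos δ cos H = 0.6292, so cos θ_z = 0.3540.
Top-of-atmosphere irradiance = S₀ (d̄/d)² cos θ_z = 1362 × 0.9694 × 0.3540 = 467.39 W/m².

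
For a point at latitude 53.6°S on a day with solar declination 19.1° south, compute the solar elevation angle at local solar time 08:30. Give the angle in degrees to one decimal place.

37.2°

Hour angle H = 15° × (8.5 − 12) = -52.50°.
cos θ_z = sin φ sin δ + cos φ cos δ cos H = (-0.8049)(-0.3272) + (0.5934)(0.9449)(0.6088) = 0.6047.
θ_z = arccos(0.6047) = 52.79°, so the elevation is 90° − 52.79° = 37.21°.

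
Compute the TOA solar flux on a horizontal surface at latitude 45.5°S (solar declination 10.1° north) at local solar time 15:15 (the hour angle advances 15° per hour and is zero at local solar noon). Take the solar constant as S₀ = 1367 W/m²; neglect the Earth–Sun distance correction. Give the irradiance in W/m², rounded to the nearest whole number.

Hour angle H = 15° × (15.25 − 12) = 48.75°.
cos θ_z = sin φ sin δ + cos φ cos δ cos H = (-0.7133)(0.1754) + (0.7009)(0.9845)(0.6593) = 0.3298.
Top-of-atmosphere irradiance = S₀ cos θ_z = 1367 × 0.3298 = 450.84 W/m².

451 W/m²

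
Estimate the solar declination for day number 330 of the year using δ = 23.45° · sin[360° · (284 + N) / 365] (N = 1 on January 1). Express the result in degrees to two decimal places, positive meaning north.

-21.35°

360 × (284 + 330) / 365 = 605.589°; sin(605.589°) = -0.9106.
δ = 23.45 × -0.9106 = -21.354° ≈ -21.35°.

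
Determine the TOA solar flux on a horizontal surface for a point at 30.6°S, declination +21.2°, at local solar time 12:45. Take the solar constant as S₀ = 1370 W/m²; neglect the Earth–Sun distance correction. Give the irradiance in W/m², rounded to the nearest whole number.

826 W/m²

Hour angle H = 15° × (12.75 − 12) = 11.25°.
cos θ_z = sin(-30.6°) sin(21.2°) + cos(-30.6°) cos(21.2°) cos(11.25°) = -0.1841 + 0.7871 = 0.6030.
Top-of-atmosphere irradiance = S₀ cos θ_z = 1370 × 0.6030 = 826.11 W/m².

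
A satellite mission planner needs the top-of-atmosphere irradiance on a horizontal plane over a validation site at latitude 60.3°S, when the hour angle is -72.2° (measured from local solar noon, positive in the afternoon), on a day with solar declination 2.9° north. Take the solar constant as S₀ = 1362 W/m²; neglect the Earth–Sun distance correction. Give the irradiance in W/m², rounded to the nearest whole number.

146 W/m²

cos θ_z = sin(-60.3°) sin(2.9°) + cos(-60.3°) cos(2.9°) cos(-72.20°) = -0.0439 + 0.1513 = 0.1074.
Top-of-atmosphere irradiance = S₀ cos θ_z = 1362 × 0.1074 = 146.28 W/m².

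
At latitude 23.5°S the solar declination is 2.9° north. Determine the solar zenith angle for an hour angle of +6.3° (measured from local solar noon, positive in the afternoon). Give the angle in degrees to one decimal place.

cos θ_z = sin φ sin δ + cos φ cos δ cos H = (-0.3987)(0.0506) + (0.9171)(0.9987)(0.9940) = 0.8902.
θ_z = arccos(0.8902) = 27.10°.

27.1°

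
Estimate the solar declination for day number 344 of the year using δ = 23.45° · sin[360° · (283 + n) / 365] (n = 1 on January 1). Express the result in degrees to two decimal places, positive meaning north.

-22.97°

360 × (283 + 344) / 365 = 618.411°; sin(618.411°) = -0.9796.
δ = 23.45 × -0.9796 = -22.972° ≈ -22.97°.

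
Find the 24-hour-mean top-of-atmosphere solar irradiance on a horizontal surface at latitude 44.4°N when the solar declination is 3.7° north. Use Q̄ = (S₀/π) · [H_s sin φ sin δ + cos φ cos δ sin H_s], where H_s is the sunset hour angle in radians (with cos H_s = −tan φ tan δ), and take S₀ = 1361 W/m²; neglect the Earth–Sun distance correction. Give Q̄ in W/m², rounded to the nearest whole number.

340 W/m²

cos H_s = −tan(44.4°) · tan(3.7°) = -0.0633, so H_s = arccos(-0.0633) = 93.63°. In radians, H_s = 1.6342.
H_s sin φ sin δ = 1.6342 × 0.6997 × 0.0645 = 0.0738.
cos φ cos δ sin H_s = 0.7145 × 0.9979 × 0.9980 = 0.7116.
Q̄ = (1361/π) × (0.0738 + 0.7116) = 433.22 × 0.7854 = 340.25 W/m².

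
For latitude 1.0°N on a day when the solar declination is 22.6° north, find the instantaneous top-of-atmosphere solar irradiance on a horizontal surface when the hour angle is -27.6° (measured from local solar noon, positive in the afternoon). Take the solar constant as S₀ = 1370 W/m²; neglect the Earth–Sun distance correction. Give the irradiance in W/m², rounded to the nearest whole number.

1130 W/m²

cos θ_z = sin(1.0°) sin(22.6°) + cos(1.0°) cos(22.6°) cos(-27.60°) = 0.0067 + 0.8180 = 0.8247.
Top-of-atmosphere irradiance = S₀ cos θ_z = 1370 × 0.8247 = 1129.84 W/m².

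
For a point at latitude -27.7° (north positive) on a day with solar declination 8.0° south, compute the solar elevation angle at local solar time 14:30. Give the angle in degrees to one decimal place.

Hour angle H = 15° × (14.5 − 12) = 37.50°.
cos θ_z = sin(-27.7°) sin(-8.0°) + cos(-27.7°) cos(-8.0°) cos(37.50°) = 0.0647 + 0.6956 = 0.7603.
θ_z = arccos(0.7603) = 40.51°, so the elevation is 90° − 40.51° = 49.49°.

49.5°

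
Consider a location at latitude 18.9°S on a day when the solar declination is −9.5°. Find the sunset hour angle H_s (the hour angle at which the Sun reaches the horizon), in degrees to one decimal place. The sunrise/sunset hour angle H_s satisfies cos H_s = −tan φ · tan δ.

93.3°

−tan φ tan δ = −(-0.3424)(-0.1673) = -0.0573; H_s = arccos(-0.0573) = 93.28°.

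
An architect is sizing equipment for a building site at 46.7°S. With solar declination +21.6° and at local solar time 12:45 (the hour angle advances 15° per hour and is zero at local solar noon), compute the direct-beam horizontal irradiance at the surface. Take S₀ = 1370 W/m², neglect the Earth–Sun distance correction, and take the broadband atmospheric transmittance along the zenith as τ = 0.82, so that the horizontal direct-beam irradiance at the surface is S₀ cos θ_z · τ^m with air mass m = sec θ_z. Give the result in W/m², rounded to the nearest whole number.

281 W/m²

Hour angle H = 15° × (12.75 − 12) = 11.25°.
cos θ_z = sin φ sin δ + cos φ cos δ cos H = (-0.7278)(0.3681) + (0.6858)(0.9298)(0.9808) = 0.3575.
Air mass m = 1/cos θ_z = 1/0.3575 = 2.797; τ^m = 0.82^2.797 = 0.5740.
Surface direct beam = 1370 × 0.3575 × 0.5740 = 281.13 W/m².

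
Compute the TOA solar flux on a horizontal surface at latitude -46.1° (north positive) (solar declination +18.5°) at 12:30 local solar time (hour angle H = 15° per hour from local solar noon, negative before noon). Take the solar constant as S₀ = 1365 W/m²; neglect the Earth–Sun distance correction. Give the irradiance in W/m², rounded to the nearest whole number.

578 W/m²

Hour angle H = 15° × (12.5 − 12) = 7.50°.
With φ = -46.1°, δ = 18.5°, H = 7.50°: sin φ sin δ = -0.2286, cos φ cos δ cos H = 0.6519, so cos θ_z = 0.4233.
Top-of-atmosphere irradiance = S₀ cos θ_z = 1365 × 0.4233 = 577.80 W/m².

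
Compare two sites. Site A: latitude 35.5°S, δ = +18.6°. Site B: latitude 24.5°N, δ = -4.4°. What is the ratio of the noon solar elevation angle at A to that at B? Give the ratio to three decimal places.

A: 90° − |-35.5 − (18.6)| = 35.90°.
B: 90° − |24.5 − (-4.4)| = 61.10°.
Ratio A/B = 35.9000 / 61.1000 = 0.5876.

0.588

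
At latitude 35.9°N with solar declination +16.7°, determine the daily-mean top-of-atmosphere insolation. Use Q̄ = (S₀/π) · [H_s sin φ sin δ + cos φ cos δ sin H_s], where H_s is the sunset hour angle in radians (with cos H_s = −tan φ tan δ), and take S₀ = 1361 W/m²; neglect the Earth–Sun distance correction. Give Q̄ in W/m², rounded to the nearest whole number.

The sunset hour angle satisfies cos H_s = −tan φ tan δ = -0.2172, giving H_s = 102.54°. In radians, H_s = 1.7897.
H_s sin φ sin δ = 1.7897 × 0.5864 × 0.2874 = 0.3016.
cos φ cos δ sin H_s = 0.8100 × 0.9578 × 0.9761 = 0.7573.
Q̄ = (1361/π) × (0.3016 + 0.7573) = 433.22 × 1.0589 = 458.74 W/m².

459 W/m²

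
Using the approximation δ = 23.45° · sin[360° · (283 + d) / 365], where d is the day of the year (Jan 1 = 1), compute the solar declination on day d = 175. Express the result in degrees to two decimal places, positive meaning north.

+23.44°

360 × (283 + 175) / 365 = 451.726°; sin(451.726°) = 0.9995.
δ = 23.45 × 0.9995 = 23.438° ≈ +23.44°.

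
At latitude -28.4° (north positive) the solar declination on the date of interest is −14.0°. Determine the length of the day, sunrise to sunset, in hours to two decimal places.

cos H_s = −tan(-28.4°) · tan(-14.0°) = -0.1348, so H_s = arccos(-0.1348) = 97.75°.
Day length = 2 H_s / 15° h⁻¹ = 195.50° / 15 = 13.033 h.

13.03 hours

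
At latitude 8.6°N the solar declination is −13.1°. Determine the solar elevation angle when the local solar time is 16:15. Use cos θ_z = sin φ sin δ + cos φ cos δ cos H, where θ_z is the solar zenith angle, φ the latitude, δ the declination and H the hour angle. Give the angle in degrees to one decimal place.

Hour angle H = 15° × (16.25 − 12) = 63.75°.
cos θ_z = sin(8.6°) sin(-13.1°) + cos(8.6°) cos(-13.1°) cos(63.75°) = -0.0339 + 0.4259 = 0.3920.
θ_z = arccos(0.3920) = 66.92°, so the elevation is 90° − 66.92° = 23.08°.

23.1°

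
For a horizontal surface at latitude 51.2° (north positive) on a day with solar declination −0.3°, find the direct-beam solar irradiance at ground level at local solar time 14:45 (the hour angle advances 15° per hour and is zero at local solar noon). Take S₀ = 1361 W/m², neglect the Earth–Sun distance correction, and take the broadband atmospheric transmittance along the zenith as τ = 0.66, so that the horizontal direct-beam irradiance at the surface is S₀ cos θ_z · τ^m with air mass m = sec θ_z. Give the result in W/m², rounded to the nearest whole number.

261 W/m²

Hour angle H = 15° × (14.75 − 12) = 41.25°.
cos θ_z = sin(51.2°) sin(-0.3°) + cos(51.2°) cos(-0.3°) cos(41.25°) = -0.0041 + 0.4711 = 0.4670.
Air mass m = 1/cos θ_z = 1/0.4670 = 2.141; τ^m = 0.66^2.141 = 0.4108.
Surface direct beam = 1361 × 0.4670 × 0.4108 = 261.10 W/m².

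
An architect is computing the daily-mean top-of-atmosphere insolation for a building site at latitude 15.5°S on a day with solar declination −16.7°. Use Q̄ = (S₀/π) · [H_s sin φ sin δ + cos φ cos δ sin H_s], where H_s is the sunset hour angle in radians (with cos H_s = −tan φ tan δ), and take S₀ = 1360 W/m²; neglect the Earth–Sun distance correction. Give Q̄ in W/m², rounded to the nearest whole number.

453 W/m²

The sunset hour angle satisfies cos H_s = −tan φ tan δ = -0.0832, giving H_s = 94.77°. In radians, H_s = 1.6540.
H_s sin φ sin δ = 1.6540 × -0.2672 × -0.2874 = 0.1270.
cos φ cos δ sin H_s = 0.9636 × 0.9578 × 0.9965 = 0.9197.
Q̄ = (1360/π) × (0.1270 + 0.9197) = 432.90 × 1.0467 = 453.12 W/m².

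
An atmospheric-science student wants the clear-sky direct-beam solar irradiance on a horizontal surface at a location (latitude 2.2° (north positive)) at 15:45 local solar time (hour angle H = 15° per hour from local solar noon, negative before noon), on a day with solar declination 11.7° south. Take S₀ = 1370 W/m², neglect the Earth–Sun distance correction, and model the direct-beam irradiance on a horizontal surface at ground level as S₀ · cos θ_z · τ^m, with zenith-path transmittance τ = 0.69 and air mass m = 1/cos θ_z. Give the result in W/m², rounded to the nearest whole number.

Hour angle H = 15° × (15.75 − 12) = 56.25°.
cos θ_z = sin φ sin δ + cos φ cos δ cos H = (0.0384)(-0.2028) + (0.9993)(0.9792)(0.5556) = 0.5359.
Air mass m = 1/cos θ_z = 1/0.5359 = 1.866; τ^m = 0.69^1.866 = 0.5004.
Surface direct beam = 1370 × 0.5359 × 0.5004 = 367.39 W/m².

367 W/m²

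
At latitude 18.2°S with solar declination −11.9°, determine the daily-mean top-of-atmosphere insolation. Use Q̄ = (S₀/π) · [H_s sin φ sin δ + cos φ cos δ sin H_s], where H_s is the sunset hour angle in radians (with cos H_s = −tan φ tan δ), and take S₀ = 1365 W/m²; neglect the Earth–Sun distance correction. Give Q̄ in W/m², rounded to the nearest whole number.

−tan φ tan δ = −(-0.3288)(-0.2107) = -0.0693; H_s = arccos(-0.0693) = 93.97°. In radians, H_s = 1.6401.
H_s sin φ sin δ = 1.6401 × -0.3123 × -0.2062 = 0.1056.
cos φ cos δ sin H_s = 0.9500 × 0.9785 × 0.9976 = 0.9273.
Q̄ = (1365/π) × (0.1056 + 0.9273) = 434.49 × 1.0329 = 448.78 W/m².

449 W/m²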